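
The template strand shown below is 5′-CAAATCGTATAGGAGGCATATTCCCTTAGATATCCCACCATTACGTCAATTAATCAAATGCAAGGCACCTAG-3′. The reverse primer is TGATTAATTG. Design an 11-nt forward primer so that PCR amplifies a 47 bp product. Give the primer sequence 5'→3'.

The reverse primer's reverse complement CAATTAATCA matches the template at positions 47–56, so the product ends at position 56.
A 47 bp product then starts at position 56 − 47 + 1 = 10.
The forward primer is identical to the top strand there: TAGGAGGCATA.

5'-TAGGAGGCATA-3'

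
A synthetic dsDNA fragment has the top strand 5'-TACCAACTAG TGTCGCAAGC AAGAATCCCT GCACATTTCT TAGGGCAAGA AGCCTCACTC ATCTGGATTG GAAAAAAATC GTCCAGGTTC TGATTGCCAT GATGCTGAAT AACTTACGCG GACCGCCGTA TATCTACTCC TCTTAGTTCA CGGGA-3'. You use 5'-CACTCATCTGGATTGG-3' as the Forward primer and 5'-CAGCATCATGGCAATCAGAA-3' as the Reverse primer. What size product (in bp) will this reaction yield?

52 bp

Scanning the template, CACTCATCTGGATTGG occurs at positions 56–71; this primer anneals to the bottom strand there with its 3' end pointing downstream.
Reverse complement of the reverse primer: TTCTGATTGCCATGATGCTG. This occurs on the top strand at positions 88–107.
The product runs from position 56 to position 107, so its length is 107 − 56 + 1 = 52 bp.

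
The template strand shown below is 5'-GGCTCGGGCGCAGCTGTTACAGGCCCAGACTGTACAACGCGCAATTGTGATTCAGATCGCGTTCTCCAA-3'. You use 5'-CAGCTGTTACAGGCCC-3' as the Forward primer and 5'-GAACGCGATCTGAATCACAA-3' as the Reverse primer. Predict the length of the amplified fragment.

Scanning the template, CAGCTGTTACAGGCCC occurs at positions 11–26; this primer anneals to the bottom strand there with its 3' end pointing downstream.
The reverse primer's reverse complement is TTGTGATTCAGATCGCGTTC, which matches the template at positions 45–64.
Amplicon spans positions 11–64: 54 bp.

54 bp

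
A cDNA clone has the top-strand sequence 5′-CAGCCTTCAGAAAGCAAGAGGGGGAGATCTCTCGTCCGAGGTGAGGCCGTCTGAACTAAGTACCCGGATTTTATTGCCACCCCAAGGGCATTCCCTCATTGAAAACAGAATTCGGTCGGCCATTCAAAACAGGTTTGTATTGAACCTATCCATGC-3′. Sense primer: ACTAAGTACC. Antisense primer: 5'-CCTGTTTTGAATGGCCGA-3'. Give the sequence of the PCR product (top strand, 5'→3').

Forward primer ACTAAGTACC is found on the top strand at positions 55–64.
Reverse complement of the reverse primer: TCGGCCATTCAAAACAGG. This occurs on the top strand at positions 116–133.
The product is the template from position 55 through 133 (79 bp).

5'-ACTAAGTACCCGGATTTTATTGCCACCCCAAGGGCATTCCCTCATTGAAAACAGAATTCGGTCGGCCATTCAAAACAGG-3'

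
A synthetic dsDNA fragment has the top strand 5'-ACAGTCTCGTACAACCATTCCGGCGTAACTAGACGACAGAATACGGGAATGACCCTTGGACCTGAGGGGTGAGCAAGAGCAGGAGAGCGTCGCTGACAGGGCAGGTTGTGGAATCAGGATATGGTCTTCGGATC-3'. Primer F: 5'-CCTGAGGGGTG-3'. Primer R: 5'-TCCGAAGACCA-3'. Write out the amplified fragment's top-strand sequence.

5'-CCTGAGGGGTGAGCAAGAGCAGGAGAGCGTCGCTGACAGGGCAGGTTGTGGAATCAGGATATGGTCTTCGGA-3'

The forward primer matches the template at positions 61–71.
Taking the reverse complement of TCCGAAGACCA gives TGGTCTTCGGA, found at positions 122–132 on the template; the primer anneals here to the top strand with its 3' end pointing upstream.
The product is the template from position 61 through 132 (72 bp).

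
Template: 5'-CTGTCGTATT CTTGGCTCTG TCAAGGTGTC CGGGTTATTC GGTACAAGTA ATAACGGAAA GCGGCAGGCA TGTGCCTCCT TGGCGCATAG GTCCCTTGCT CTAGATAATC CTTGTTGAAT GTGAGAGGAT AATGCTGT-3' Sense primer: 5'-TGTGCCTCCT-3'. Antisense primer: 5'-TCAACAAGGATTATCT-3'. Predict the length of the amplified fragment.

48 bp

Scanning the template, TGTGCCTCCT occurs at positions 71–80; this primer anneals to the bottom strand there with its 3' end pointing downstream.
Taking the reverse complement of TCAACAAGGATTATCT gives AGATAATCCTTGTTGA, found at positions 103–118 on the template; the primer anneals here to the top strand with its 3' end pointing upstream.
The product runs from position 71 to position 118, so its length is 118 − 71 + 1 = 48 bp.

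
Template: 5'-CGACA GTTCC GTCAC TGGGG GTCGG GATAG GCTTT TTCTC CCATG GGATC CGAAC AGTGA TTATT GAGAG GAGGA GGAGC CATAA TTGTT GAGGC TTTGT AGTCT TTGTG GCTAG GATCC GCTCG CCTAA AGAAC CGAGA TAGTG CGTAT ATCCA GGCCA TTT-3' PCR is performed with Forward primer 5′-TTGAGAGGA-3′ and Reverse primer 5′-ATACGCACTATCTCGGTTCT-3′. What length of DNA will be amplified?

87 bp

Forward primer TTGAGAGGA is found on the top strand at positions 64–72.
Taking the reverse complement of ATACGCACTATCTCGGTTCT gives AGAACCGAGATAGTGCGTAT, found at positions 131–150 on the template; the primer anneals here to the top strand with its 3' end pointing upstream.
Product length = (reverse-primer end) − (forward-primer start) + 1 = 150 − 64 + 1 = 87 bp.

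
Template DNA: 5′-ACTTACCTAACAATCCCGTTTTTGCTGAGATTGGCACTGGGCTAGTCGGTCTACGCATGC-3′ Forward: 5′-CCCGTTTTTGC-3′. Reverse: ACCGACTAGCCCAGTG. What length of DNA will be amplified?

Forward primer CCCGTTTTTGC is found on the top strand at positions 15–25.
Taking the reverse complement of ACCGACTAGCCCAGTG gives CACTGGGCTAGTCGGT, found at positions 35–50 on the template; the primer anneals here to the top strand with its 3' end pointing upstream.
The product runs from position 15 to position 50, so its length is 50 − 15 + 1 = 36 bp.

36 bp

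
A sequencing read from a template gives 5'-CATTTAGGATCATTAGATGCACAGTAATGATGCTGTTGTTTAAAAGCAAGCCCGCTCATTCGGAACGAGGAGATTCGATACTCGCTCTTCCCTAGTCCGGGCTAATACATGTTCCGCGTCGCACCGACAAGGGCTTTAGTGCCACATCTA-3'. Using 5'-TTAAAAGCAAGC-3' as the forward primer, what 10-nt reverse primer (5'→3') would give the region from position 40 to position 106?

The product's 3' end on the top strand is position 106.
The reverse primer anneals to the top strand over positions 97–106, i.e. to CCGGGCTAAT.
Its sequence written 5'→3' is the reverse complement: ATTAGCCCGG.

5'-ATTAGCCCGG-3'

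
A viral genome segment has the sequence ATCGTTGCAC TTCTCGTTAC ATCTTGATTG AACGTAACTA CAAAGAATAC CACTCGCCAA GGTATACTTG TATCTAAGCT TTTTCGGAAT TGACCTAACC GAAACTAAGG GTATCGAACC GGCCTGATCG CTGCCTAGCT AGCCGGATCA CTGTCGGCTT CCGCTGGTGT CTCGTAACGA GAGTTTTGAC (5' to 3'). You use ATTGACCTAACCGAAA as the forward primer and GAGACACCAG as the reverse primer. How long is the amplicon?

Scanning the template, ATTGACCTAACCGAAA occurs at positions 89–104; this primer anneals to the bottom strand there with its 3' end pointing downstream.
Taking the reverse complement of GAGACACCAG gives CTGGTGTCTC, found at positions 164–173 on the template; the primer anneals here to the top strand with its 3' end pointing upstream.
Product length = (reverse-primer end) − (forward-primer start) + 1 = 173 − 89 + 1 = 85 bp.

85 bp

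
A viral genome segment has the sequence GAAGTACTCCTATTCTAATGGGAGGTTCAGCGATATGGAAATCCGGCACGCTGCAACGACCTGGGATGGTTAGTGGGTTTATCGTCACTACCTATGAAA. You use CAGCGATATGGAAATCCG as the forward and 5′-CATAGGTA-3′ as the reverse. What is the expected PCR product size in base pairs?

69 bp

Forward primer CAGCGATATGGAAATCCG is found on the top strand at positions 28–45.
Taking the reverse complement of CATAGGTA gives TACCTATG, found at positions 89–96 on the template; the primer anneals here to the top strand with its 3' end pointing upstream.
Product length = (reverse-primer end) − (forward-primer start) + 1 = 96 − 28 + 1 = 69 bp.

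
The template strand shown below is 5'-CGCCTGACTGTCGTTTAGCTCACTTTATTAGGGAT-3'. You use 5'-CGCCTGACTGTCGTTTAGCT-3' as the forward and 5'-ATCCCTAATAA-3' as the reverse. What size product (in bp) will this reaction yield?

Scanning the template, CGCCTGACTGTCGTTTAGCT occurs at positions 1–20; this primer anneals to the bottom strand there with its 3' end pointing downstream.
The reverse primer's reverse complement is TTATTAGGGAT, which matches the template at positions 25–35.
Amplicon spans positions 1–35: 35 bp.

35 bp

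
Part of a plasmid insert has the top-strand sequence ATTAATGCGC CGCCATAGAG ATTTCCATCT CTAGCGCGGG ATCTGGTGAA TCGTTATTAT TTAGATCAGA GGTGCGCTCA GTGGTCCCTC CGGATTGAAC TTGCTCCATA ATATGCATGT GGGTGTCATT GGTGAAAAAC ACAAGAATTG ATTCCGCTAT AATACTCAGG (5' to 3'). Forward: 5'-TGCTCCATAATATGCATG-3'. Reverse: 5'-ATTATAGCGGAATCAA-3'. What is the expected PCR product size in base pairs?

62 bp

The forward primer matches the template at positions 102–119.
The reverse primer's reverse complement is TTGATTCCGCTATAAT, which matches the template at positions 148–163.
The product runs from position 102 to position 163, so its length is 163 − 102 + 1 = 62 bp.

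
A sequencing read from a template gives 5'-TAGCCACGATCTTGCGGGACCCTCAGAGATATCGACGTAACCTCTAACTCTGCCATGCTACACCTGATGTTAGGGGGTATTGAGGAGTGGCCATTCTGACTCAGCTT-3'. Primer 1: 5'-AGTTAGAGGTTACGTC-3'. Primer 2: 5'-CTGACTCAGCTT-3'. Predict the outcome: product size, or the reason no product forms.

Primer 1 (AGTTAGAGGTTACGTC) has reverse complement GACGTAACCTCTAACT, which matches the top strand at positions 34–49; primer 1 anneals to the top strand there with its 3' end pointing upstream toward position 34.
Primer 2 (CTGACTCAGCTT) matches the top strand directly at positions 96–107; it anneals to the bottom strand with its 3' end pointing downstream toward position 107.
The 3' ends diverge (primer 1 extends toward position 1, primer 2 toward position 107), so the primers never converge on a shared product.

No product — the primers' 3' ends point away from each other.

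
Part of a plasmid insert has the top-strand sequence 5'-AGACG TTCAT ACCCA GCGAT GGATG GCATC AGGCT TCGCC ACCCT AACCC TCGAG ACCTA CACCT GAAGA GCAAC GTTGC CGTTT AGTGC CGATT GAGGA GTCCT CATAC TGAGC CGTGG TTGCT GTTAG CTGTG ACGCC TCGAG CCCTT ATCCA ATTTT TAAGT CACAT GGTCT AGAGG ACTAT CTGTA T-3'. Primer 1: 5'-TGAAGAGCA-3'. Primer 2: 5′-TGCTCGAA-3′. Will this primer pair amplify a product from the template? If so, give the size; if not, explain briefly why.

Primer 2 (TGCTCGAA) does not match the top strand, and its reverse complement TTCGAGCA does not match either.
With no annealing site for primer 2, no amplification occurs.

No product — primer 2 has no binding site in the template.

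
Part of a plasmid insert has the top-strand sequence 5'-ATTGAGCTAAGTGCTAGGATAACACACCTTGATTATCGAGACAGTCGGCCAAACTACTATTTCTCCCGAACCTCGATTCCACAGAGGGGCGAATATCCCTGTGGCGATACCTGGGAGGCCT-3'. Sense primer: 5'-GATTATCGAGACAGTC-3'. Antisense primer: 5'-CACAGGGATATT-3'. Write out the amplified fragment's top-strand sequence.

5'-GATTATCGAGACAGTCGGCCAAACTACTATTTCTCCCGAACCTCGATTCCACAGAGGGGCGAATATCCCTGTG-3'

Forward primer GATTATCGAGACAGTC is found on the top strand at positions 31–46.
Taking the reverse complement of CACAGGGATATT gives AATATCCCTGTG, found at positions 92–103 on the template; the primer anneals here to the top strand with its 3' end pointing upstream.
The product is the template from position 31 through 103 (73 bp).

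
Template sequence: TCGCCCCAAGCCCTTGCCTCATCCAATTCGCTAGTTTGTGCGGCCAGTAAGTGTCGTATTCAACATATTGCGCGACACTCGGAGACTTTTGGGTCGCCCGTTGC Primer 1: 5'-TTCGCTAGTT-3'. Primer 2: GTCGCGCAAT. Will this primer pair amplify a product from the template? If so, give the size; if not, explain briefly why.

Yes — a 50 bp product.

Primer 1 (TTCGCTAGTT) matches the top strand at positions 27–36; it acts as a forward primer.
Primer 2's reverse complement is ATTGCGCGAC, matching the top strand at positions 67–76; it acts as a reverse primer.
The 3' ends face each other across positions 27–76, giving a 50 bp product.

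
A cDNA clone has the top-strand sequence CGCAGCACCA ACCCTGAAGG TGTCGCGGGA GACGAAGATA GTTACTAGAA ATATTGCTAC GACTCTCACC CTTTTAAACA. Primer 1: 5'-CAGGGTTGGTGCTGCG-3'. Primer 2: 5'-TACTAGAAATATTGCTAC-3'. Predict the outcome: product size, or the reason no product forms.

No product — the primers' 3' ends point away from each other.

Primer 1 (CAGGGTTGGTGCTGCG) has reverse complement CGCAGCACCAACCCTG, which matches the top strand at positions 1–16; primer 1 anneals to the top strand there with its 3' end pointing upstream toward position 1.
Primer 2 (TACTAGAAATATTGCTAC) matches the top strand directly at positions 43–60; it anneals to the bottom strand with its 3' end pointing downstream toward position 60.
The 3' ends diverge (primer 1 extends toward position 1, primer 2 toward position 80), so the primers never converge on a shared product.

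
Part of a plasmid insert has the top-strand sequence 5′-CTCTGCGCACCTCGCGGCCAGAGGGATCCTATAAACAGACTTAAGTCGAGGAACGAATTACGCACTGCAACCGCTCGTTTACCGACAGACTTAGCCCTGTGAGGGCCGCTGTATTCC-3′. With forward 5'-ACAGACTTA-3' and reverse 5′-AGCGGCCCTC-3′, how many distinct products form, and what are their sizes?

Two products: 76 bp, 26 bp

The forward primer ACAGACTTA matches the top strand at positions 35–43, 85–93.
The reverse primer's reverse complement is GAGGGCCGCT, matching at positions 101–110.
Each forward site pairs with the reverse site to give a product ending at position 110: sizes 76, 26 bp.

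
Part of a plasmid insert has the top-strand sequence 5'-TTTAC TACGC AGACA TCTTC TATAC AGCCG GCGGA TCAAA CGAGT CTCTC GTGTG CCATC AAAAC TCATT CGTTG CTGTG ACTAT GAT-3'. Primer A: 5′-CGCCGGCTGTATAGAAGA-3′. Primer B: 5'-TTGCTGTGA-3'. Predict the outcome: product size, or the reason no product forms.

No product — the primers' 3' ends point away from each other.

Primer A (CGCCGGCTGTATAGAAGA) has reverse complement TCTTCTATACAGCCGGCG, which matches the top strand at positions 16–33; primer A anneals to the top strand there with its 3' end pointing upstream toward position 16.
Primer B (TTGCTGTGA) matches the top strand directly at positions 73–81; it anneals to the bottom strand with its 3' end pointing downstream toward position 81.
The 3' ends diverge (primer A extends toward position 1, primer B toward position 88), so the primers never converge on a shared product.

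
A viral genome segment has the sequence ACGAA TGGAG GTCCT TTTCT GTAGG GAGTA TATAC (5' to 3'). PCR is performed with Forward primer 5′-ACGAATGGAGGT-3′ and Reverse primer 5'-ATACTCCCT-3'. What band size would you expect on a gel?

31 bp

The forward primer matches the template at positions 1–12.
Reverse complement of the reverse primer: AGGGAGTAT. This occurs on the top strand at positions 23–31.
Product length = (reverse-primer end) − (forward-primer start) + 1 = 31 − 1 + 1 = 31 bp.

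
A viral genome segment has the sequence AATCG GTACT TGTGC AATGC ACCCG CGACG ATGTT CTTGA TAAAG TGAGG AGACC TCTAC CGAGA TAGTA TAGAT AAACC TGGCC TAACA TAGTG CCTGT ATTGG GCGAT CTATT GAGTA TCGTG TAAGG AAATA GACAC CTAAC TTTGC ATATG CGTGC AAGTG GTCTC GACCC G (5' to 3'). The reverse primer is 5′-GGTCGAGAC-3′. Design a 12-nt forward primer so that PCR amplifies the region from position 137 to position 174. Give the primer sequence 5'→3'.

The reverse primer's reverse complement GTCTCGACC matches the template at positions 166–174; the product starts at position 137.
The forward primer is identical to the top strand over positions 137–148: ACACCTAACTTT.

5'-ACACCTAACTTT-3'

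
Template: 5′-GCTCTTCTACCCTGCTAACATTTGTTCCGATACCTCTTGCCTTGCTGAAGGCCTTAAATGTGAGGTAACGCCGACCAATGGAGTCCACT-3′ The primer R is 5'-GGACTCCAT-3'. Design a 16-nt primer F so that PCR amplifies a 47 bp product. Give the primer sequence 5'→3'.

5'-CCTTGCTGAAGGCCTT-3'

The reverse primer's reverse complement ATGGAGTCC matches the template at positions 78–86, so the product ends at position 86.
A 47 bp product then starts at position 86 − 47 + 1 = 40.
The forward primer is identical to the top strand there: CCTTGCTGAAGGCCTT.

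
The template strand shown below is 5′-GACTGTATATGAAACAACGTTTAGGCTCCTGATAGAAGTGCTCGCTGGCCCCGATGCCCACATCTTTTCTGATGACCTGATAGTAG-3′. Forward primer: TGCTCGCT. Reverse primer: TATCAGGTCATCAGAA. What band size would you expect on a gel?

44 bp

The forward primer matches the template at positions 39–46.
Taking the reverse complement of TATCAGGTCATCAGAA gives TTCTGATGACCTGATA, found at positions 67–82 on the template; the primer anneals here to the top strand with its 3' end pointing upstream.
Product length = (reverse-primer end) − (forward-primer start) + 1 = 82 − 39 + 1 = 44 bp.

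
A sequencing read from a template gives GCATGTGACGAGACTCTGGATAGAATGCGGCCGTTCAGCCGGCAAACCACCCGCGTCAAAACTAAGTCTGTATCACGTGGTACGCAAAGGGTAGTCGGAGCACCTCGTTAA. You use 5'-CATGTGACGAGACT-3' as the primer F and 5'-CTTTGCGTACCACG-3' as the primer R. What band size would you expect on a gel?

Forward primer CATGTGACGAGACT is found on the top strand at positions 2–15.
The reverse primer's reverse complement is CGTGGTACGCAAAG, which matches the template at positions 76–89.
Product length = (reverse-primer end) − (forward-primer start) + 1 = 89 − 2 + 1 = 88 bp.

88 bp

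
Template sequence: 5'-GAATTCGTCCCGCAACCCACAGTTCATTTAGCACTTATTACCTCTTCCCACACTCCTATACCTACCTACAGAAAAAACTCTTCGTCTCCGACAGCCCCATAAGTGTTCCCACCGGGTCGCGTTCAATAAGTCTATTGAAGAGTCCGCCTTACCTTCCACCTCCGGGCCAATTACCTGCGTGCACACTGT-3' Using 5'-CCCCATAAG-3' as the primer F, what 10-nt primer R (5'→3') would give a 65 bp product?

5'-GTGGAAGGTA-3'

The forward primer binds at positions 95–103, so a 65 bp product ends at position 95 + 65 − 1 = 159.
The reverse primer anneals to the top strand over positions 150–159, i.e. to TACCTTCCAC.
Its sequence written 5'→3' is the reverse complement: GTGGAAGGTA.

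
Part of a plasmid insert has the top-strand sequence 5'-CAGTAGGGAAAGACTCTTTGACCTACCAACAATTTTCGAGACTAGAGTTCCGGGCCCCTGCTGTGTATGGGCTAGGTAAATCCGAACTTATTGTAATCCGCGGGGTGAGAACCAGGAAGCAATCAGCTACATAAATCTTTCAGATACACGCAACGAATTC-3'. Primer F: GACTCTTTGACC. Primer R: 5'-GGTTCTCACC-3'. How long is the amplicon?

Scanning the template, GACTCTTTGACC occurs at positions 12–23; this primer anneals to the bottom strand there with its 3' end pointing downstream.
Taking the reverse complement of GGTTCTCACC gives GGTGAGAACC, found at positions 104–113 on the template; the primer anneals here to the top strand with its 3' end pointing upstream.
Product length = (reverse-primer end) − (forward-primer start) + 1 = 113 − 12 + 1 = 102 bp.

102 bp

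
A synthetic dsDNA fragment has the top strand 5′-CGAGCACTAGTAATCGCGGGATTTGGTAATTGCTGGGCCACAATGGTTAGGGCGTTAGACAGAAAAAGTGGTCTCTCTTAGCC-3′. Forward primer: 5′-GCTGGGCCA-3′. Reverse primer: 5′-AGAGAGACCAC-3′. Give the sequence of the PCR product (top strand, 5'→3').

5'-GCTGGGCCACAATGGTTAGGGCGTTAGACAGAAAAAGTGGTCTCTCT-3'

Forward primer GCTGGGCCA is found on the top strand at positions 32–40.
The reverse primer's reverse complement is GTGGTCTCTCT, which matches the template at positions 68–78.
The product is the template from position 32 through 78 (47 bp).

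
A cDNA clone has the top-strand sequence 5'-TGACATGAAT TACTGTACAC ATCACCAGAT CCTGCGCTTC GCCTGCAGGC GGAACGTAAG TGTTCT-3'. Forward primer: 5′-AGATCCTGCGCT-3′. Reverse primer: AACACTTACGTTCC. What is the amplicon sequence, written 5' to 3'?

Forward primer AGATCCTGCGCT is found on the top strand at positions 27–38.
Reverse complement of the reverse primer: GGAACGTAAGTGTT. This occurs on the top strand at positions 51–64.
The product is the template from position 27 through 64 (38 bp).

5'-AGATCCTGCGCTTCGCCTGCAGGCGGAACGTAAGTGTT-3'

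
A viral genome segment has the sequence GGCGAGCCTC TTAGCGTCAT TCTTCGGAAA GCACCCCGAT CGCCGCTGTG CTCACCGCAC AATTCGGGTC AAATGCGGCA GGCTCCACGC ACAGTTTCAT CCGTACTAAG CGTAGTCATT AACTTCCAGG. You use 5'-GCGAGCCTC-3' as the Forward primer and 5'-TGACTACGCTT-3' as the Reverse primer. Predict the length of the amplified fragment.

Scanning the template, GCGAGCCTC occurs at positions 2–10; this primer anneals to the bottom strand there with its 3' end pointing downstream.
The reverse primer's reverse complement is AAGCGTAGTCA, which matches the template at positions 108–118.
Amplicon spans positions 2–118: 117 bp.

117 bp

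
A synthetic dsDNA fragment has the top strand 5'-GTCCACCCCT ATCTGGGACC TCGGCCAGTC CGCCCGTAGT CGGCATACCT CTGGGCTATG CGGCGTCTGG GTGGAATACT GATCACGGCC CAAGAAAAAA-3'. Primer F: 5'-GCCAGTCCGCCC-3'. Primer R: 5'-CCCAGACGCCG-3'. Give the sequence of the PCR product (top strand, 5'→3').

Scanning the template, GCCAGTCCGCCC occurs at positions 24–35; this primer anneals to the bottom strand there with its 3' end pointing downstream.
Taking the reverse complement of CCCAGACGCCG gives CGGCGTCTGGG, found at positions 61–71 on the template; the primer anneals here to the top strand with its 3' end pointing upstream.
The product is the template from position 24 through 71 (48 bp).

5'-GCCAGTCCGCCCGTAGTCGGCATACCTCTGGGCTATGCGGCGTCTGGG-3'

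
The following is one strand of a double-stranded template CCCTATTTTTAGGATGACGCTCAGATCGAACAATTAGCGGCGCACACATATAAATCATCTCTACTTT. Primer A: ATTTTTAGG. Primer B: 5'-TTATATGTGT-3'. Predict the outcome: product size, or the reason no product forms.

Yes — a 49 bp product.

Primer A (ATTTTTAGG) matches the top strand at positions 5–13; it acts as a forward primer.
Primer B's reverse complement is ACACATATAA, matching the top strand at positions 44–53; it acts as a reverse primer.
The 3' ends face each other across positions 5–53, giving a 49 bp product.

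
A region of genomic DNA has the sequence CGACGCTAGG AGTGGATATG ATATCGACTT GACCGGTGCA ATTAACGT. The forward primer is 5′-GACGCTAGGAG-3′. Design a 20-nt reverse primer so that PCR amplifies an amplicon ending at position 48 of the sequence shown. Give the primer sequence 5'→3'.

The forward primer binds at positions 2–12; the product's 3' end on the top strand is position 48.
The reverse primer anneals to the top strand over positions 29–48, i.e. to TTGACCGGTGCAATTAACGT.
Its sequence written 5'→3' is the reverse complement: ACGTTAATTGCACCGGTCAA.

5'-ACGTTAATTGCACCGGTCAA-3'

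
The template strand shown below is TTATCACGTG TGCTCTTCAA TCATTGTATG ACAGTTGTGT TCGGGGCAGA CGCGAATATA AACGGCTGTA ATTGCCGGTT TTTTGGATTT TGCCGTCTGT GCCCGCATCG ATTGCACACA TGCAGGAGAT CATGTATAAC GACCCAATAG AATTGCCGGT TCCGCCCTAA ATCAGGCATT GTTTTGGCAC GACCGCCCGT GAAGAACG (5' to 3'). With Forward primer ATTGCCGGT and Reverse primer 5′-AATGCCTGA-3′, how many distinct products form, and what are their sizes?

Two products: 110 bp, 29 bp

The forward primer ATTGCCGGT matches the top strand at positions 71–79, 152–160.
The reverse primer's reverse complement is TCAGGCATT, matching at positions 172–180.
Each forward site pairs with the reverse site to give a product ending at position 180: sizes 110, 29 bp.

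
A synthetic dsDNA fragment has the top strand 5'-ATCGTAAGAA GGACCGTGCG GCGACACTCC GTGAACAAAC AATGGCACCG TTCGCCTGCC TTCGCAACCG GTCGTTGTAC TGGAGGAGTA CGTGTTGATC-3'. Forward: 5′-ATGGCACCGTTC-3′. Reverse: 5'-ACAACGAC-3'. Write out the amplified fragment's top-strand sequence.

5'-ATGGCACCGTTCGCCTGCCTTCGCAACCGGTCGTTGT-3'

Forward primer ATGGCACCGTTC is found on the top strand at positions 42–53.
Taking the reverse complement of ACAACGAC gives GTCGTTGT, found at positions 71–78 on the template; the primer anneals here to the top strand with its 3' end pointing upstream.
The product is the template from position 42 through 78 (37 bp).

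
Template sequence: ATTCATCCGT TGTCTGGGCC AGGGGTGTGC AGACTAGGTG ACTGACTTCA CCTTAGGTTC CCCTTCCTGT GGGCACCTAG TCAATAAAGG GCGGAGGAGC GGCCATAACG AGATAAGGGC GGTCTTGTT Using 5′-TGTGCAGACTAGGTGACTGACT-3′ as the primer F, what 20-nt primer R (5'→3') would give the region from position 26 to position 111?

5'-TCGTTATGGCCGCTCCTCCG-3'

The product's 3' end on the top strand is position 111.
The reverse primer anneals to the top strand over positions 92–111, i.e. to CGGAGGAGCGGCCATAACGA.
Its sequence written 5'→3' is the reverse complement: TCGTTATGGCCGCTCCTCCG.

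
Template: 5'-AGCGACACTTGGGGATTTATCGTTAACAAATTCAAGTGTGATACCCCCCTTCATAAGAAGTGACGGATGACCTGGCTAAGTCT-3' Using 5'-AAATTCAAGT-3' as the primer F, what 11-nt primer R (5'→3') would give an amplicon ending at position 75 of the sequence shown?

The forward primer binds at positions 28–37; the product's 3' end on the top strand is position 75.
The reverse primer anneals to the top strand over positions 65–75, i.e. to GGATGACCTGG.
Its sequence written 5'→3' is the reverse complement: CCAGGTCATCC.

5'-CCAGGTCATCC-3'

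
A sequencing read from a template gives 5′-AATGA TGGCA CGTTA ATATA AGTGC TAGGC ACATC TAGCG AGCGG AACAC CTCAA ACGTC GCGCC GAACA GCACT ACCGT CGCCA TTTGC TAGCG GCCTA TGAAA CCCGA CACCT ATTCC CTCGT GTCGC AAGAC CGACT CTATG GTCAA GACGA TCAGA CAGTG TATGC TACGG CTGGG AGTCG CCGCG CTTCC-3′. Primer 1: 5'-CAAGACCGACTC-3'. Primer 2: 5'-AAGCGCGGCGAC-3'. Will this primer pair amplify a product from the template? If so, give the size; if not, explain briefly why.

Primer 1 (CAAGACCGACTC) matches the top strand at positions 130–141; it acts as a forward primer.
Primer 2's reverse complement is GTCGCCGCGCTT, matching the top strand at positions 182–193; it acts as a reverse primer.
The 3' ends face each other across positions 130–193, giving a 64 bp product.

Yes — a 64 bp product.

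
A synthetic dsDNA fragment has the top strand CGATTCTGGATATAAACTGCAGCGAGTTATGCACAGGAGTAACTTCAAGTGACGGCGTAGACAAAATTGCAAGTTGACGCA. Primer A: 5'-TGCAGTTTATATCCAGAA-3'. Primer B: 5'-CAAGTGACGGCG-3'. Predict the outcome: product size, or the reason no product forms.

No product — the primers' 3' ends point away from each other.

Primer A (TGCAGTTTATATCCAGAA) has reverse complement TTCTGGATATAAACTGCA, which matches the top strand at positions 4–21; primer A anneals to the top strand there with its 3' end pointing upstream toward position 4.
Primer B (CAAGTGACGGCG) matches the top strand directly at positions 46–57; it anneals to the bottom strand with its 3' end pointing downstream toward position 57.
The 3' ends diverge (primer A extends toward position 1, primer B toward position 81), so the primers never converge on a shared product.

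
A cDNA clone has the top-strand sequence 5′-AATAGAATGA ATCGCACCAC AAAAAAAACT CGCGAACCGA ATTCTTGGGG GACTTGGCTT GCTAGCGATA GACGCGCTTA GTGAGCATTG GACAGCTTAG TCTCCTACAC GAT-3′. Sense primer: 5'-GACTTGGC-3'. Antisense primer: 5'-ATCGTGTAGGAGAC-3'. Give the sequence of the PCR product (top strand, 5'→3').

5'-GACTTGGCTTGCTAGCGATAGACGCGCTTAGTGAGCATTGGACAGCTTAGTCTCCTACACGAT-3'

Forward primer GACTTGGC is found on the top strand at positions 51–58.
The reverse primer's reverse complement is GTCTCCTACACGAT, which matches the template at positions 100–113.
The product is the template from position 51 through 113 (63 bp).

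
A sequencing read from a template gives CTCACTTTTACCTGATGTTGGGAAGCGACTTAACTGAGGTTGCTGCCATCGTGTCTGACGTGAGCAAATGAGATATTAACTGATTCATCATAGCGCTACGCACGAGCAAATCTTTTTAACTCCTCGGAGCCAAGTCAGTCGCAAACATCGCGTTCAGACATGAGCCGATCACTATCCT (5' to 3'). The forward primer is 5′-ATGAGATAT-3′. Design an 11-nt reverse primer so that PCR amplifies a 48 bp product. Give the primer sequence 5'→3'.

5'-AAAGATTTGCT-3'

The forward primer binds at positions 68–76, so a 48 bp product ends at position 68 + 48 − 1 = 115.
The reverse primer anneals to the top strand over positions 105–115, i.e. to AGCAAATCTTT.
Its sequence written 5'→3' is the reverse complement: AAAGATTTGCT.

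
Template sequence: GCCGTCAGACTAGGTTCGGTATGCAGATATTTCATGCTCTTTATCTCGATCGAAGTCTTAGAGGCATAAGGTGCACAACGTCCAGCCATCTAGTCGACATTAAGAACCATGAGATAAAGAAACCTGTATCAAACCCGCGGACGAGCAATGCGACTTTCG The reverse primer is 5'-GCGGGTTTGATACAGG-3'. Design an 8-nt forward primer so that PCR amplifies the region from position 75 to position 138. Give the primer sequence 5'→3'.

5'-ACAACGTC-3'

The reverse primer's reverse complement CCTGTATCAAACCCGC matches the template at positions 123–138; the product starts at position 75.
The forward primer is identical to the top strand over positions 75–82: ACAACGTC.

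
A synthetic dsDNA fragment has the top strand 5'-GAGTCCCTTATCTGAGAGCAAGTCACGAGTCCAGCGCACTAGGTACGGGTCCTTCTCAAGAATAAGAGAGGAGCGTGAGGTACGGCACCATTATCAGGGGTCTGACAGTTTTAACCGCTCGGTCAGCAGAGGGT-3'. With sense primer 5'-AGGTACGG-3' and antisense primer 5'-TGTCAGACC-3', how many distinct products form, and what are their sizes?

Two products: 67 bp, 30 bp

The forward primer AGGTACGG matches the top strand at positions 41–48, 78–85.
The reverse primer's reverse complement is GGTCTGACA, matching at positions 99–107.
Each forward site pairs with the reverse site to give a product ending at position 107: sizes 67, 30 bp.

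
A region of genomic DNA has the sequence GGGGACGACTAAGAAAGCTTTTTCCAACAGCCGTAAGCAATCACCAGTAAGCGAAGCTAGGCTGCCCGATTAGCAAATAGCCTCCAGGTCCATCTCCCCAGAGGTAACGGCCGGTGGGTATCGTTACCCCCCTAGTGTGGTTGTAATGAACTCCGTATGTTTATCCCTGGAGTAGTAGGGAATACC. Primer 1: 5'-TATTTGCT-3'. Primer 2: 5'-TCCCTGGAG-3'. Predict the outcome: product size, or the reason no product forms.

No product — the primers' 3' ends point away from each other.

Primer 1 (TATTTGCT) has reverse complement AGCAAATA, which matches the top strand at positions 72–79; primer 1 anneals to the top strand there with its 3' end pointing upstream toward position 72.
Primer 2 (TCCCTGGAG) matches the top strand directly at positions 164–172; it anneals to the bottom strand with its 3' end pointing downstream toward position 172.
The 3' ends diverge (primer 1 extends toward position 1, primer 2 toward position 186), so the primers never converge on a shared product.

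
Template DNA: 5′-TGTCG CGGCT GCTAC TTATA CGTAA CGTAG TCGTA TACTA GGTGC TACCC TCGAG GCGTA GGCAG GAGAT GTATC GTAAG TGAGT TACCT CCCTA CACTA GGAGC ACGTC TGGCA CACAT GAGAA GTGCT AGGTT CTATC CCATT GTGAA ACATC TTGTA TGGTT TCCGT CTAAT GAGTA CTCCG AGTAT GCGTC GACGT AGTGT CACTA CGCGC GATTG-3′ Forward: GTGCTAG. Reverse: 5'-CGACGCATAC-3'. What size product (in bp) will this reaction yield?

71 bp

Scanning the template, GTGCTAG occurs at positions 126–132; this primer anneals to the bottom strand there with its 3' end pointing downstream.
The reverse primer's reverse complement is GTATGCGTCG, which matches the template at positions 187–196.
The product runs from position 126 to position 196, so its length is 196 − 126 + 1 = 71 bp.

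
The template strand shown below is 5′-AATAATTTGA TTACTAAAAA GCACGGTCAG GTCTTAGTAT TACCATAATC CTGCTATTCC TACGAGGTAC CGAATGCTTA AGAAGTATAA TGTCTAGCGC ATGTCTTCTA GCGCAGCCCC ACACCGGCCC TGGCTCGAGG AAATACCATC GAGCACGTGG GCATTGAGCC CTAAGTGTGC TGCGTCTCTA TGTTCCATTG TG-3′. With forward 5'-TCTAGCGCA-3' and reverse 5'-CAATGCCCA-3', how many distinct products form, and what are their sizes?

Two products: 74 bp, 60 bp

The forward primer TCTAGCGCA matches the top strand at positions 93–101, 107–115.
The reverse primer's reverse complement is TGGGCATTG, matching at positions 158–166.
Each forward site pairs with the reverse site to give a product ending at position 166: sizes 74, 60 bp.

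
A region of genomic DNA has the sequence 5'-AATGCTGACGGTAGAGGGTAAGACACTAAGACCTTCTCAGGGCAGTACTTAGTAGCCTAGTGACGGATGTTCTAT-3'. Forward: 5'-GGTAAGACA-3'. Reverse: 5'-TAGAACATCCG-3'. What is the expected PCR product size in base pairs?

58 bp

Forward primer GGTAAGACA is found on the top strand at positions 17–25.
The reverse primer's reverse complement is CGGATGTTCTA, which matches the template at positions 64–74.
Product length = (reverse-primer end) − (forward-primer start) + 1 = 74 − 17 + 1 = 58 bp.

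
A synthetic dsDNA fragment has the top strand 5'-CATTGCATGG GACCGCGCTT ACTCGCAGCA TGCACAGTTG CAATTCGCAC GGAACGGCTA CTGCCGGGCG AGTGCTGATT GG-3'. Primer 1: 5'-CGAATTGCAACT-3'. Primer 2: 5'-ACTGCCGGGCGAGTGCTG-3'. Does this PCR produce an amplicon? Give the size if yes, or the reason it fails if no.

No product — the primers' 3' ends point away from each other.

Primer 1 (CGAATTGCAACT) has reverse complement AGTTGCAATTCG, which matches the top strand at positions 36–47; primer 1 anneals to the top strand there with its 3' end pointing upstream toward position 36.
Primer 2 (ACTGCCGGGCGAGTGCTG) matches the top strand directly at positions 60–77; it anneals to the bottom strand with its 3' end pointing downstream toward position 77.
The 3' ends diverge (primer 1 extends toward position 1, primer 2 toward position 82), so the primers never converge on a shared product.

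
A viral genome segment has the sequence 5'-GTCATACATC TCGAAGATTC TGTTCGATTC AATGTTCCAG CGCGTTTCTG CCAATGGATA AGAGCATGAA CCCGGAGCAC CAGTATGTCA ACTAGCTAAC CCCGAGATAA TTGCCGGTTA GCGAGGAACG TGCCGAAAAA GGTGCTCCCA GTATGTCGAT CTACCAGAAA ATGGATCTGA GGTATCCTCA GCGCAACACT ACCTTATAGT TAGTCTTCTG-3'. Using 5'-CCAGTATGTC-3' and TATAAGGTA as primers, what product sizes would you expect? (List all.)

The forward primer CCAGTATGTC matches the top strand at positions 80–89, 148–157.
The reverse primer's reverse complement is TACCTTATA, matching at positions 200–208.
Each forward site pairs with the reverse site to give a product ending at position 208: sizes 129, 61 bp.

129 bp, 61 bp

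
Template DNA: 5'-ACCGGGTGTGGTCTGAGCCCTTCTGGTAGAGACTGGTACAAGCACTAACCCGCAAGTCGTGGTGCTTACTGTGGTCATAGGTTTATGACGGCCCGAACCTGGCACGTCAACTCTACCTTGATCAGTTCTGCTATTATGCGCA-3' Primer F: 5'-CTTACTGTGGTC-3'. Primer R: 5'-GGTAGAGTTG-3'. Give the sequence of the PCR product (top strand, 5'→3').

5'-CTTACTGTGGTCATAGGTTTATGACGGCCCGAACCTGGCACGTCAACTCTACC-3'

Forward primer CTTACTGTGGTC is found on the top strand at positions 65–76.
The reverse primer's reverse complement is CAACTCTACC, which matches the template at positions 108–117.
The product is the template from position 65 through 117 (53 bp).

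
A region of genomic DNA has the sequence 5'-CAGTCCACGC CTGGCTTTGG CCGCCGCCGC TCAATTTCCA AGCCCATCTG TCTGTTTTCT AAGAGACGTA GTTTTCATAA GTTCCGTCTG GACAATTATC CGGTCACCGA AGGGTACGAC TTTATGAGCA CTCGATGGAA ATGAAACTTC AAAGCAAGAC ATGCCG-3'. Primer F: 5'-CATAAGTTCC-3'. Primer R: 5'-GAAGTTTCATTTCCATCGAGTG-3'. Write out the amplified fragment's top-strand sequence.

5'-CATAAGTTCCGTCTGGACAATTATCCGGTCACCGAAGGGTACGACTTTATGAGCACTCGATGGAAATGAAACTTC-3'

Scanning the template, CATAAGTTCC occurs at positions 76–85; this primer anneals to the bottom strand there with its 3' end pointing downstream.
Reverse complement of the reverse primer: CACTCGATGGAAATGAAACTTC. This occurs on the top strand at positions 129–150.
The product is the template from position 76 through 150 (75 bp).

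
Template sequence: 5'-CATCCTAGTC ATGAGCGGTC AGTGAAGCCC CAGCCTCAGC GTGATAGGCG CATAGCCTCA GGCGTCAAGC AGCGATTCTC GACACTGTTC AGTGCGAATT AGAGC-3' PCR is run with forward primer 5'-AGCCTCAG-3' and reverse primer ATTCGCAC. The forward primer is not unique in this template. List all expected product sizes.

68 bp, 46 bp

The forward primer AGCCTCAG matches the top strand at positions 32–39, 54–61.
The reverse primer's reverse complement is GTGCGAAT, matching at positions 92–99.
Each forward site pairs with the reverse site to give a product ending at position 99: sizes 68, 46 bp.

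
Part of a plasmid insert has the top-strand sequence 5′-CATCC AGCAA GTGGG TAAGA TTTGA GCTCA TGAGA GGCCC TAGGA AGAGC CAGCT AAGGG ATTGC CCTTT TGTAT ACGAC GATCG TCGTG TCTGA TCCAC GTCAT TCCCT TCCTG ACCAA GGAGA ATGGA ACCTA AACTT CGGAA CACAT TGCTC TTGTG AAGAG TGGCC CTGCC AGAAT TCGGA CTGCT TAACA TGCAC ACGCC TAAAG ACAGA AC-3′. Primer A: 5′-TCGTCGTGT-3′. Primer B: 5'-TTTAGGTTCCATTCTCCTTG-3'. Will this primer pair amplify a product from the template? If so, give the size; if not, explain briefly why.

Yes — a 55 bp product.

Primer A (TCGTCGTGT) matches the top strand at positions 83–91; it acts as a forward primer.
Primer B's reverse complement is CAAGGAGAATGGAACCTAAA, matching the top strand at positions 118–137; it acts as a reverse primer.
The 3' ends face each other across positions 83–137, giving a 55 bp product.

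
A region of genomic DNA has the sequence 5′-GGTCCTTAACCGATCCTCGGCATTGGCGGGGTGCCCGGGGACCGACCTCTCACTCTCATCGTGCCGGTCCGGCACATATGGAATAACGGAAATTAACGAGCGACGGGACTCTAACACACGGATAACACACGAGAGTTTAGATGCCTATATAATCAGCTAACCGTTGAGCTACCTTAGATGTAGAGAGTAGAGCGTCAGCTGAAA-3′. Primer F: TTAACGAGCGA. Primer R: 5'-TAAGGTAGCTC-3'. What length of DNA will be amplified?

84 bp

The forward primer matches the template at positions 93–103.
Reverse complement of the reverse primer: GAGCTACCTTA. This occurs on the top strand at positions 166–176.
Amplicon spans positions 93–176: 84 bp.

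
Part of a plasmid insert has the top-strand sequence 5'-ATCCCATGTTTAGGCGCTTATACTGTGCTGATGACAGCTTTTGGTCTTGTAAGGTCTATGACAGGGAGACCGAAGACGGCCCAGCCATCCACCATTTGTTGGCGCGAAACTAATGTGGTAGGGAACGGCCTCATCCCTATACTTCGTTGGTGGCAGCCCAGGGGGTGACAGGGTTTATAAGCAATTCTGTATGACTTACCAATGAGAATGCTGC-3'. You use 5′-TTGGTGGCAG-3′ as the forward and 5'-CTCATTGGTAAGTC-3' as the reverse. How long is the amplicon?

Scanning the template, TTGGTGGCAG occurs at positions 147–156; this primer anneals to the bottom strand there with its 3' end pointing downstream.
Taking the reverse complement of CTCATTGGTAAGTC gives GACTTACCAATGAG, found at positions 193–206 on the template; the primer anneals here to the top strand with its 3' end pointing upstream.
The product runs from position 147 to position 206, so its length is 206 − 147 + 1 = 60 bp.

60 bp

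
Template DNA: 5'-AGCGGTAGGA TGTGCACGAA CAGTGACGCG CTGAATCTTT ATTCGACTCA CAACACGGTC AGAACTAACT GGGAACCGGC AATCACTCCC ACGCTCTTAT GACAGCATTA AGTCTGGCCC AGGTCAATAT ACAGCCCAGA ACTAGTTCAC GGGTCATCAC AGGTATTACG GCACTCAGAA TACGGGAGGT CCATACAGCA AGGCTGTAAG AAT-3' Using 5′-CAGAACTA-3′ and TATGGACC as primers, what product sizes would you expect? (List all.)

The forward primer CAGAACTA matches the top strand at positions 60–67, 137–144.
The reverse primer's reverse complement is GGTCCATA, matching at positions 188–195.
Each forward site pairs with the reverse site to give a product ending at position 195: sizes 136, 59 bp.

136 bp, 59 bp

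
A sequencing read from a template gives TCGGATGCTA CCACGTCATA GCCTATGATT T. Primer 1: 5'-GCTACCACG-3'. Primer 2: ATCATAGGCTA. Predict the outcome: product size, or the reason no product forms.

Primer 1 (GCTACCACG) matches the top strand at positions 7–15; it acts as a forward primer.
Primer 2's reverse complement is TAGCCTATGAT, matching the top strand at positions 19–29; it acts as a reverse primer.
The 3' ends face each other across positions 7–29, giving a 23 bp product.

Yes — a 23 bp product.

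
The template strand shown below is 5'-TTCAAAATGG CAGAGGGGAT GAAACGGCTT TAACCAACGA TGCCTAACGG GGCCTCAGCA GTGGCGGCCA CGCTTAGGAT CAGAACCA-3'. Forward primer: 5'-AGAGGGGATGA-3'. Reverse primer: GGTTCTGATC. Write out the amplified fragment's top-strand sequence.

Forward primer AGAGGGGATGA is found on the top strand at positions 12–22.
Reverse complement of the reverse primer: GATCAGAACC. This occurs on the top strand at positions 78–87.
The product is the template from position 12 through 87 (76 bp).

5'-AGAGGGGATGAAACGGCTTTAACCAACGATGCCTAACGGGGCCTCAGCAGTGGCGGCCACGCTTAGGATCAGAACC-3'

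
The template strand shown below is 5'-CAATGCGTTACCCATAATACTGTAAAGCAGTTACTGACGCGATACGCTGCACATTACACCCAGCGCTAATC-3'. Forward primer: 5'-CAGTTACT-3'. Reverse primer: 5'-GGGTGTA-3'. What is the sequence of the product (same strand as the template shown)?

Forward primer CAGTTACT is found on the top strand at positions 28–35.
Taking the reverse complement of GGGTGTA gives TACACCC, found at positions 55–61 on the template; the primer anneals here to the top strand with its 3' end pointing upstream.
The product is the template from position 28 through 61 (34 bp).

5'-CAGTTACTGACGCGATACGCTGCACATTACACCC-3'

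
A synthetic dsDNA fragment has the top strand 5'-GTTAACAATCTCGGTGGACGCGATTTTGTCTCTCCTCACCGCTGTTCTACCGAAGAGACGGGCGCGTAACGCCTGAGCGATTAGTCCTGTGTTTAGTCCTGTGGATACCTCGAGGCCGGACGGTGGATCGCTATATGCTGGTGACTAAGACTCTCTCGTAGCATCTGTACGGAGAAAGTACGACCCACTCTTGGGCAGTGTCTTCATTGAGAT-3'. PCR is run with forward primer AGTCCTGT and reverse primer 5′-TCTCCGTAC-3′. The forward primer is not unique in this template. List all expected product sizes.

93 bp, 81 bp

The forward primer AGTCCTGT matches the top strand at positions 83–90, 95–102.
The reverse primer's reverse complement is GTACGGAGA, matching at positions 167–175.
Each forward site pairs with the reverse site to give a product ending at position 175: sizes 93, 81 bp.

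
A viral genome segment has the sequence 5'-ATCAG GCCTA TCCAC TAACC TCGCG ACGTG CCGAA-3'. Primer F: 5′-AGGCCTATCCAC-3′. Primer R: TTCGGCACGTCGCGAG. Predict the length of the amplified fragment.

32 bp

Scanning the template, AGGCCTATCCAC occurs at positions 4–15; this primer anneals to the bottom strand there with its 3' end pointing downstream.
Taking the reverse complement of TTCGGCACGTCGCGAG gives CTCGCGACGTGCCGAA, found at positions 20–35 on the template; the primer anneals here to the top strand with its 3' end pointing upstream.
The product runs from position 4 to position 35, so its length is 35 − 4 + 1 = 32 bp.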